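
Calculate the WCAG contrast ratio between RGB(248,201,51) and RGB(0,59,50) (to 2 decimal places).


Linearize each sRGB channel c=v/255: c/12.92 if c ≤ 0.04045 else ((c+0.055)/1.055)^2.4
L = 0.2126×R_lin + 0.7152×G_lin + 0.0722×B_lin
Color 1 (248,201,51):
  R=248: 248/255≈0.9725 > 0.04045 → ((0.9725+0.055)/1.055)^2.4 ≈ 0.93869
  G=201: 201/255≈0.7882 > 0.04045 → ((0.7882+0.055)/1.055)^2.4 ≈ 0.58408
  B=51: 51/255≈0.2000 > 0.04045 → ((0.2000+0.055)/1.055)^2.4 ≈ 0.03310
  L1 = 0.2126×0.93869 + 0.7152×0.58408 + 0.0722×0.03310 ≈ 0.61969
Color 2 (0,59,50):
  R=0: 0/255≈0.0000 ≤ 0.04045 → 0.0000/12.92 ≈ 0.00000
  G=59: 59/255≈0.2314 > 0.04045 → ((0.2314+0.055)/1.055)^2.4 ≈ 0.04374
  B=50: 50/255≈0.1961 > 0.04045 → ((0.1961+0.055)/1.055)^2.4 ≈ 0.03190
  L2 = 0.2126×0.00000 + 0.7152×0.04374 + 0.0722×0.03190 ≈ 0.03358
Lighter = 0.61969, Darker = 0.03358
Ratio = (L_lighter + 0.05) / (L_darker + 0.05)
Ratio = (0.61969 + 0.05) / (0.03358 + 0.05) = 0.66969 / 0.08358 ≈ 8.0123
Ratio ≈ 8.01:1


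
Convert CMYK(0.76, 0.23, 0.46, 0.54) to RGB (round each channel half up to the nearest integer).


R = 255 × (1-C) × (1-K) = 255 × 0.24 × 0.46 = 28.152 → 28
G = 255 × (1-M) × (1-K) = 255 × 0.77 × 0.46 = 90.321 → 90
B = 255 × (1-Y) × (1-K) = 255 × 0.54 × 0.46 = 63.342 → 63
= RGB(28, 90, 63)


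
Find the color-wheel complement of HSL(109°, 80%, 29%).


Complement = opposite side of color wheel = hue + 180°
H' = (109 + 180) mod 360 = 289°
S and L unchanged.
= HSL(289°, 80%, 29%)


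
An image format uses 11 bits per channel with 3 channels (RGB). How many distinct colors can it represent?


Total bits = 11 bits/channel × 3 channels = 33 bits
Distinct colors = 2^33
= 8,589,934,592 colors


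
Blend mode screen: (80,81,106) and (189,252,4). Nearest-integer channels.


Screen: C = 255 - (255-A)×(255-B)/255, rounded to nearest integer
R: 255 - (255-80)×(255-189)/255 = 255 - 11550/255 ≈ 255 - 45.294 = 209.706 → 210
G: 255 - (255-81)×(255-252)/255 = 255 - 522/255 ≈ 255 - 2.047 = 252.953 → 253
B: 255 - (255-106)×(255-4)/255 = 255 - 37399/255 ≈ 255 - 146.663 = 108.337 → 108
= RGB(210, 253, 108)


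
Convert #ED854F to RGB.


ED → 237 (R)
85 → 133 (G)
4F → 79 (B)
= RGB(237, 133, 79)


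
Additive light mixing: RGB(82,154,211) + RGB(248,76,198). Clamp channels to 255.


Additive: each channel = min(255, C₁+C₂)
R: 82+248 = 330 → 255
G: 154+76 = 230 → 230
B: 211+198 = 409 → 255
= RGB(255, 230, 255)


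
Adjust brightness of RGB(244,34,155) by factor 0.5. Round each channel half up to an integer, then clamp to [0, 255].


Multiply each channel by 0.5, round half up, clamp to [0, 255]
R: 244×0.5 = 122
G: 34×0.5 = 17
B: 155×0.5 = 77.5 → round → 78
= RGB(122, 17, 78)


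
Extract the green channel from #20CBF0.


Color: #20CBF0
R = 20 = 32
G = CB = 203
B = F0 = 240
Green = 203


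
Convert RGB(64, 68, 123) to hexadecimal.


R = 64 → 40 (hex)
G = 68 → 44 (hex)
B = 123 → 7B (hex)
Hex = #40447B


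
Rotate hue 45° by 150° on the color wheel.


New hue = (H + rotation) mod 360
New hue = (45 + 150) mod 360
= 195 mod 360
= 195°


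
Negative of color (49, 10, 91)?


Invert: (255-R, 255-G, 255-B)
R: 255-49 = 206
G: 255-10 = 245
B: 255-91 = 164
= RGB(206, 245, 164)


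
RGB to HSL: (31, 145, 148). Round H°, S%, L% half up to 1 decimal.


Normalize: R'=31/255≈0.1216, G'=145/255≈0.5686, B'=148/255≈0.5804
Max=148/255, Min=31/255, Δ=Max-Min=117/255
L = (Max+Min)/2 = (148+31)/510 = 179/510 = 0.35098… → L = 35.1%
L ≤ 0.5 → S = Δ/(Max+Min) = 117/(148+31) = 117/179 = 0.65363… → S = 65.4%
(the 1/255 factors cancel in S and H, so raw channel differences can be used)
Max is B' → H = 60 × ((R-G)/Δ + 4) = 60 × ((31-145)/117 + 4)
  -114/117 + 4 = -0.9743… + 4 = 3.0256…
  H = 60 × 3.0256… = 181.538…° → H = 181.5°
= HSL(181.5°, 65.4%, 35.1%)


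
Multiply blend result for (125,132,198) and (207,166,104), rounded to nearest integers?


Multiply: C = A×B/255, rounded to nearest integer
R: 125×207/255 = 25875/255 ≈ 101.471 → 101
G: 132×166/255 = 21912/255 ≈ 85.929 → 86
B: 198×104/255 = 20592/255 ≈ 80.753 → 81
= RGB(101, 86, 81)


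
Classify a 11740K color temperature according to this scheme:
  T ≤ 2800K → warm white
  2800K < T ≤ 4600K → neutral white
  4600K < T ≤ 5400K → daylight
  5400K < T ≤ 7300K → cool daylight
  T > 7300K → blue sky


Temperature: 11740K
11740K > 7300K → blue sky
Classification: blue sky


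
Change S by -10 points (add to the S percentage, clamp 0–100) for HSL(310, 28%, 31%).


Original S = 28%
Adjustment = -10 percentage points
New S = 28 + (-10) = 18
Clamp to [0, 100] → 18
= HSL(310°, 18%, 31%)


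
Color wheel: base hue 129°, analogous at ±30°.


Base hue: 129°
Left analog: (129 - 30) mod 360 = 99°
Right analog: (129 + 30) mod 360 = 159°
Analogous hues = 99° and 159°


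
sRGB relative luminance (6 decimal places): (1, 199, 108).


Linearize each channel (sRGB transfer function): c = v/255; c_lin = c/12.92 if c ≤ 0.04045, else ((c+0.055)/1.055)^2.4
  R: 1/255 ≈ 0.003922 ≤ 0.04045 → 0.003922/12.92 ≈ 0.000304
  G: 199/255 ≈ 0.780392 > 0.04045 → ((0.780392+0.055)/1.055)^2.4 ≈ 0.571125
  B: 108/255 ≈ 0.423529 > 0.04045 → ((0.423529+0.055)/1.055)^2.4 ≈ 0.149960
R_lin = 0.000304, G_lin = 0.571125, B_lin = 0.149960
L = 0.2126×R + 0.7152×G + 0.0722×B
L = 0.2126×0.000304 + 0.7152×0.571125 + 0.0722×0.149960
L ≈ 0.419360


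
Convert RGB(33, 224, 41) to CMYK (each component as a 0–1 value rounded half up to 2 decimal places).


R'=33/255≈0.1294, G'=224/255≈0.8784, B'=41/255≈0.1608
K = 1 - max(R',G',B') = 1 - 224/255 = 31/255 = 0.12156… → 0.12
(1-R'-K)/(1-K) simplifies to (max-R)/max with max = 224:
C = (224-33)/224 = 191/224 = 0.85267… → 0.85
M = (224-224)/224 = 0/224 = 0 → 0.00
Y = (224-41)/224 = 183/224 = 0.81696… → 0.82
= CMYK(0.85, 0.00, 0.82, 0.12)


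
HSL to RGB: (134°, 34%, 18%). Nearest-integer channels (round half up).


H=134°, S=0.34, L=0.18
C = (1-|2L-1|)×S = (1-|-0.64|)×0.34 = 0.1224
H' = H/60 = 134/60 ≈ 2.2333; X = C×(1-|H' mod 2 - 1|) = 0.02856
m = L - C/2 = 0.18 - 0.0612 = 0.1188
Sector ⌊H'⌋ = 2 → (R',G',B') = (0.0, 0.1224, 0.02856)
RGB = ((R'+m)×255, (G'+m)×255, (B'+m)×255) = (30.294, 61.506, 37.5768)
Round half up → RGB(30, 62, 38)


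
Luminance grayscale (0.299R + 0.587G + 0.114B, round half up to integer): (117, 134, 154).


Gray = 0.299×R + 0.587×G + 0.114×B
Gray = 0.299×117 + 0.587×134 + 0.114×154
Gray = 34.983 + 78.658 + 17.556
Gray = 131.197 → round half up → 131
Gray = 131


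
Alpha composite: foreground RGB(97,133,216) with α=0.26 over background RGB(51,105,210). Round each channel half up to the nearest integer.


C = α×F + (1-α)×B, with 1-α = 0.74
R: 0.26×97 + 0.74×51 = 25.22 + 37.74 = 62.96 → 63
G: 0.26×133 + 0.74×105 = 34.58 + 77.70 = 112.28 → 112
B: 0.26×216 + 0.74×210 = 56.16 + 155.40 = 211.56 → 212
= RGB(63, 112, 212)


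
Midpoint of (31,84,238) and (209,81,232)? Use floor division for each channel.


Midpoint: each channel = ⌊(C₁+C₂)/2⌋
R: ⌊(31+209)/2⌋ = 120
G: ⌊(84+81)/2⌋ = 82
B: ⌊(238+232)/2⌋ = 235
= RGB(120, 82, 235)


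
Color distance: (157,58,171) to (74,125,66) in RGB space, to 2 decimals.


d = √[(R₁-R₂)² + (G₁-G₂)² + (B₁-B₂)²]
d = √[(157-74)² + (58-125)² + (171-66)²]
d = √[6889 + 4489 + 11025]
d = √22403
d ≈ 149.68


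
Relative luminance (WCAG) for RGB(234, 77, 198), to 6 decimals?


Linearize each channel (sRGB transfer function): c = v/255; c_lin = c/12.92 if c ≤ 0.04045, else ((c+0.055)/1.055)^2.4
  R: 234/255 ≈ 0.917647 > 0.04045 → ((0.917647+0.055)/1.055)^2.4 ≈ 0.822786
  G: 77/255 ≈ 0.301961 > 0.04045 → ((0.301961+0.055)/1.055)^2.4 ≈ 0.074214
  B: 198/255 ≈ 0.776471 > 0.04045 → ((0.776471+0.055)/1.055)^2.4 ≈ 0.564712
R_lin = 0.822786, G_lin = 0.074214, B_lin = 0.564712
L = 0.2126×R + 0.7152×G + 0.0722×B
L = 0.2126×0.822786 + 0.7152×0.074214 + 0.0722×0.564712
L ≈ 0.268774


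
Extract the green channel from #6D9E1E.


Color: #6D9E1E
R = 6D = 109
G = 9E = 158
B = 1E = 30
Green = 158


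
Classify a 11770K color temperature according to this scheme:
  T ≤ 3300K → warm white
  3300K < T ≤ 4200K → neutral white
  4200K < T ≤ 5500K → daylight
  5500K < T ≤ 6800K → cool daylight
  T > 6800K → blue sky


Temperature: 11770K
11770K > 6800K → blue sky
Classification: blue sky


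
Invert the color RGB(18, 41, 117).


Invert: (255-R, 255-G, 255-B)
R: 255-18 = 237
G: 255-41 = 214
B: 255-117 = 138
= RGB(237, 214, 138)


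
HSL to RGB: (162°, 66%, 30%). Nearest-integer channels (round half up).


H=162°, S=0.66, L=0.30
C = (1-|2L-1|)×S = (1-|-0.40|)×0.66 = 0.396
H' = H/60 = 162/60 ≈ 2.7000; X = C×(1-|H' mod 2 - 1|) = 0.2772
m = L - C/2 = 0.30 - 0.198 = 0.102
Sector ⌊H'⌋ = 2 → (R',G',B') = (0.0, 0.396, 0.2772)
RGB = ((R'+m)×255, (G'+m)×255, (B'+m)×255) = (26.01, 126.99, 96.696)
Round half up → RGB(26, 127, 97)


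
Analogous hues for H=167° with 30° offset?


Base hue: 167°
Left analog: (167 - 30) mod 360 = 137°
Right analog: (167 + 30) mod 360 = 197°
Analogous hues = 137° and 197°


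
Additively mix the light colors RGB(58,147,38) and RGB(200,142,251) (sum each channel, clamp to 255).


Additive: each channel = min(255, C₁+C₂)
R: 58+200 = 258 → 255
G: 147+142 = 289 → 255
B: 38+251 = 289 → 255
= RGB(255, 255, 255)


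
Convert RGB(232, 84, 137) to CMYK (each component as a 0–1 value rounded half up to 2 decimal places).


R'=232/255≈0.9098, G'=84/255≈0.3294, B'=137/255≈0.5373
K = 1 - max(R',G',B') = 1 - 232/255 = 23/255 = 0.09019… → 0.09
(1-R'-K)/(1-K) simplifies to (max-R)/max with max = 232:
C = (232-232)/232 = 0/232 = 0 → 0.00
M = (232-84)/232 = 148/232 = 0.63793… → 0.64
Y = (232-137)/232 = 95/232 = 0.40948… → 0.41
= CMYK(0.00, 0.64, 0.41, 0.09)


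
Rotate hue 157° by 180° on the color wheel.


New hue = (H + rotation) mod 360
New hue = (157 + 180) mod 360
= 337 mod 360
= 337°


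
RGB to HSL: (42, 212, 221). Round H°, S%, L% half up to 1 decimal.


Normalize: R'=42/255≈0.1647, G'=212/255≈0.8314, B'=221/255≈0.8667
Max=221/255, Min=42/255, Δ=Max-Min=179/255
L = (Max+Min)/2 = (221+42)/510 = 263/510 = 0.51568… → L = 51.6%
L > 0.5 → S = Δ/(2-Max-Min) = 179/(510-221-42) = 179/247 = 0.72469… → S = 72.5%
(the 1/255 factors cancel in S and H, so raw channel differences can be used)
Max is B' → H = 60 × ((R-G)/Δ + 4) = 60 × ((42-212)/179 + 4)
  -170/179 + 4 = -0.9497… + 4 = 3.0502…
  H = 60 × 3.0502… = 183.016…° → H = 183.0°
= HSL(183.0°, 72.5%, 51.6%)


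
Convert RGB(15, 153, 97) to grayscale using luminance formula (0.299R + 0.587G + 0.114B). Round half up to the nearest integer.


Gray = 0.299×R + 0.587×G + 0.114×B
Gray = 0.299×15 + 0.587×153 + 0.114×97
Gray = 4.485 + 89.811 + 11.058
Gray = 105.354 → round half up → 105
Gray = 105


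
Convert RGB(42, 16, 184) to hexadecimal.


R = 42 → 2A (hex)
G = 16 → 10 (hex)
B = 184 → B8 (hex)
Hex = #2A10B8


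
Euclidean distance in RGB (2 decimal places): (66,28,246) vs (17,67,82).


d = √[(R₁-R₂)² + (G₁-G₂)² + (B₁-B₂)²]
d = √[(66-17)² + (28-67)² + (246-82)²]
d = √[2401 + 1521 + 26896]
d = √30818
d ≈ 175.55


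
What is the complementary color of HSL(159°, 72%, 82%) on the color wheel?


Complement = opposite side of color wheel = hue + 180°
H' = (159 + 180) mod 360 = 339°
S and L unchanged.
= HSL(339°, 72%, 82%)


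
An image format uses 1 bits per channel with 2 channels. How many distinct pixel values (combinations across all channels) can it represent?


Total bits = 1 bits/channel × 2 channels = 2 bits
Distinct pixel values = 2^2
= 4 pixel values


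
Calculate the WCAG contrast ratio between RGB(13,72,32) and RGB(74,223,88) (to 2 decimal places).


Linearize each sRGB channel c=v/255: c/12.92 if c ≤ 0.04045 else ((c+0.055)/1.055)^2.4
L = 0.2126×R_lin + 0.7152×G_lin + 0.0722×B_lin
Color 1 (13,72,32):
  R=13: 13/255≈0.0510 > 0.04045 → ((0.0510+0.055)/1.055)^2.4 ≈ 0.00402
  G=72: 72/255≈0.2824 > 0.04045 → ((0.2824+0.055)/1.055)^2.4 ≈ 0.06480
  B=32: 32/255≈0.1255 > 0.04045 → ((0.1255+0.055)/1.055)^2.4 ≈ 0.01444
  L1 = 0.2126×0.00402 + 0.7152×0.06480 + 0.0722×0.01444 ≈ 0.04825
Color 2 (74,223,88):
  R=74: 74/255≈0.2902 > 0.04045 → ((0.2902+0.055)/1.055)^2.4 ≈ 0.06848
  G=223: 223/255≈0.8745 > 0.04045 → ((0.8745+0.055)/1.055)^2.4 ≈ 0.73791
  B=88: 88/255≈0.3451 > 0.04045 → ((0.3451+0.055)/1.055)^2.4 ≈ 0.09759
  L2 = 0.2126×0.06848 + 0.7152×0.73791 + 0.0722×0.09759 ≈ 0.54936
Lighter = 0.54936, Darker = 0.04825
Ratio = (L_lighter + 0.05) / (L_darker + 0.05)
Ratio = (0.54936 + 0.05) / (0.04825 + 0.05) = 0.59936 / 0.09825 ≈ 6.1006
Ratio ≈ 6.10:1


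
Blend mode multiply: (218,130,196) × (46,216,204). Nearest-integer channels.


Multiply: C = A×B/255, rounded to nearest integer
R: 218×46/255 = 10028/255 ≈ 39.325 → 39
G: 130×216/255 = 28080/255 ≈ 110.118 → 110
B: 196×204/255 = 39984/255 ≈ 156.800 → 157
= RGB(39, 110, 157)


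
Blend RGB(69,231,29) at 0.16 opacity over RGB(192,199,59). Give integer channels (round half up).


C = α×F + (1-α)×B, with 1-α = 0.84
R: 0.16×69 + 0.84×192 = 11.04 + 161.28 = 172.32 → 172
G: 0.16×231 + 0.84×199 = 36.96 + 167.16 = 204.12 → 204
B: 0.16×29 + 0.84×59 = 4.64 + 49.56 = 54.20 → 54
= RGB(172, 204, 54)


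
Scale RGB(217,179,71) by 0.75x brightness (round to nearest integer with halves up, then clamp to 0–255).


Multiply each channel by 0.75, round half up, clamp to [0, 255]
R: 217×0.75 = 162.75 → round → 163
G: 179×0.75 = 134.25 → round → 134
B: 71×0.75 = 53.25 → round → 53
= RGB(163, 134, 53)


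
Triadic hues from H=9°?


Triadic: equally spaced at 120° intervals
H1 = 9°
H2 = (9 + 120) mod 360 = 129°
H3 = (9 + 240) mod 360 = 249°
Triadic = 9°, 129°, 249°


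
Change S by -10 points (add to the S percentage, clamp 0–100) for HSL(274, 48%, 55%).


Original S = 48%
Adjustment = -10 percentage points
New S = 48 + (-10) = 38
Clamp to [0, 100] → 38
= HSL(274°, 38%, 55%)


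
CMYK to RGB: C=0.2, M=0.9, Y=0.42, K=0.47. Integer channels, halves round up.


R = 255 × (1-C) × (1-K) = 255 × 0.80 × 0.53 = 108.12 → 108
G = 255 × (1-M) × (1-K) = 255 × 0.10 × 0.53 = 13.515 → 14
B = 255 × (1-Y) × (1-K) = 255 × 0.58 × 0.53 = 78.387 → 78
= RGB(108, 14, 78)


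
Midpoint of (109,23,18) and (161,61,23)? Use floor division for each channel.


Midpoint: each channel = ⌊(C₁+C₂)/2⌋
R: ⌊(109+161)/2⌋ = 135
G: ⌊(23+61)/2⌋ = 42
B: ⌊(18+23)/2⌋ = 20
= RGB(135, 42, 20)


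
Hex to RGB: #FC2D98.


FC → 252 (R)
2D → 45 (G)
98 → 152 (B)
= RGB(252, 45, 152)


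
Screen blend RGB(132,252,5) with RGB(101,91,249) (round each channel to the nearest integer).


Screen: C = 255 - (255-A)×(255-B)/255, rounded to nearest integer
R: 255 - (255-132)×(255-101)/255 = 255 - 18942/255 ≈ 255 - 74.282 = 180.718 → 181
G: 255 - (255-252)×(255-91)/255 = 255 - 492/255 ≈ 255 - 1.929 = 253.071 → 253
B: 255 - (255-5)×(255-249)/255 = 255 - 1500/255 ≈ 255 - 5.882 = 249.118 → 249
= RGB(181, 253, 249)


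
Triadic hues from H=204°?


Triadic: equally spaced at 120° intervals
H1 = 204°
H2 = (204 + 120) mod 360 = 324°
H3 = (204 + 240) mod 360 = 84°
Triadic = 204°, 324°, 84°


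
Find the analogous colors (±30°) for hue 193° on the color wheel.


Base hue: 193°
Left analog: (193 - 30) mod 360 = 163°
Right analog: (193 + 30) mod 360 = 223°
Analogous hues = 163° and 223°


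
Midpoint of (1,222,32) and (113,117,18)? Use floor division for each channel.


Midpoint: each channel = ⌊(C₁+C₂)/2⌋
R: ⌊(1+113)/2⌋ = 57
G: ⌊(222+117)/2⌋ = 169
B: ⌊(32+18)/2⌋ = 25
= RGB(57, 169, 25)


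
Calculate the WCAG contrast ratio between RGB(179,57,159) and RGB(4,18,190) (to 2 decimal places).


Linearize each sRGB channel c=v/255: c/12.92 if c ≤ 0.04045 else ((c+0.055)/1.055)^2.4
L = 0.2126×R_lin + 0.7152×G_lin + 0.0722×B_lin
Color 1 (179,57,159):
  R=179: 179/255≈0.7020 > 0.04045 → ((0.7020+0.055)/1.055)^2.4 ≈ 0.45079
  G=57: 57/255≈0.2235 > 0.04045 → ((0.2235+0.055)/1.055)^2.4 ≈ 0.04092
  B=159: 159/255≈0.6235 > 0.04045 → ((0.6235+0.055)/1.055)^2.4 ≈ 0.34670
  L1 = 0.2126×0.45079 + 0.7152×0.04092 + 0.0722×0.34670 ≈ 0.15013
Color 2 (4,18,190):
  R=4: 4/255≈0.0157 ≤ 0.04045 → 0.0157/12.92 ≈ 0.00121
  G=18: 18/255≈0.0706 > 0.04045 → ((0.0706+0.055)/1.055)^2.4 ≈ 0.00605
  B=190: 190/255≈0.7451 > 0.04045 → ((0.7451+0.055)/1.055)^2.4 ≈ 0.51492
  L2 = 0.2126×0.00121 + 0.7152×0.00605 + 0.0722×0.51492 ≈ 0.04176
Lighter = 0.15013, Darker = 0.04176
Ratio = (L_lighter + 0.05) / (L_darker + 0.05)
Ratio = (0.15013 + 0.05) / (0.04176 + 0.05) = 0.20013 / 0.09176 ≈ 2.1810
Ratio ≈ 2.18:1


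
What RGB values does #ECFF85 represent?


EC → 236 (R)
FF → 255 (G)
85 → 133 (B)
= RGB(236, 255, 133)


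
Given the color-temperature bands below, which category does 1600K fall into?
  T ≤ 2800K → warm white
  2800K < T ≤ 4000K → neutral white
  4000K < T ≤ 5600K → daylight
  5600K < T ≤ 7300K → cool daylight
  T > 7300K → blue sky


Temperature: 1600K
1600K ≤ 2800K → warm white
Classification: warm white


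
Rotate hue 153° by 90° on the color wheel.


New hue = (H + rotation) mod 360
New hue = (153 + 90) mod 360
= 243 mod 360
= 243°


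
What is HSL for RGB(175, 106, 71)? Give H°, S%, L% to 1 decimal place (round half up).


Normalize: R'=175/255≈0.6863, G'=106/255≈0.4157, B'=71/255≈0.2784
Max=175/255, Min=71/255, Δ=Max-Min=104/255
L = (Max+Min)/2 = (175+71)/510 = 246/510 = 0.48235… → L = 48.2%
L ≤ 0.5 → S = Δ/(Max+Min) = 104/(175+71) = 104/246 = 0.42276… → S = 42.3%
(the 1/255 factors cancel in S and H, so raw channel differences can be used)
Max is R' → H = 60 × (((G-B)/Δ) mod 6) = 60 × (((106-71)/104) mod 6)
  35/104 = 0.3365…
  H = 60 × 0.3365… = 20.192…° → H = 20.2°
= HSL(20.2°, 42.3%, 48.2%)


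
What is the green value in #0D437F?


Color: #0D437F
R = 0D = 13
G = 43 = 67
B = 7F = 127
Green = 67


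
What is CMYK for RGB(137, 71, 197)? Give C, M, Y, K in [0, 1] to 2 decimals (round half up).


R'=137/255≈0.5373, G'=71/255≈0.2784, B'=197/255≈0.7725
K = 1 - max(R',G',B') = 1 - 197/255 = 58/255 = 0.22745… → 0.23
(1-R'-K)/(1-K) simplifies to (max-R)/max with max = 197:
C = (197-137)/197 = 60/197 = 0.30456… → 0.30
M = (197-71)/197 = 126/197 = 0.63959… → 0.64
Y = (197-197)/197 = 0/197 = 0 → 0.00
= CMYK(0.30, 0.64, 0.00, 0.23)


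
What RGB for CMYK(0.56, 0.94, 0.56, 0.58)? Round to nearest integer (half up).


R = 255 × (1-C) × (1-K) = 255 × 0.44 × 0.42 = 47.124 → 47
G = 255 × (1-M) × (1-K) = 255 × 0.06 × 0.42 = 6.426 → 6
B = 255 × (1-Y) × (1-K) = 255 × 0.44 × 0.42 = 47.124 → 47
= RGB(47, 6, 47)


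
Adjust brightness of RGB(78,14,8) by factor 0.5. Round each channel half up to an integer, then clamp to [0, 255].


Multiply each channel by 0.5, round half up, clamp to [0, 255]
R: 78×0.5 = 39
G: 14×0.5 = 7
B: 8×0.5 = 4
= RGB(39, 7, 4)


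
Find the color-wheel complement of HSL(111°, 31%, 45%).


Complement = opposite side of color wheel = hue + 180°
H' = (111 + 180) mod 360 = 291°
S and L unchanged.
= HSL(291°, 31%, 45%)


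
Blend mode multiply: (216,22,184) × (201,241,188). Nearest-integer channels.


Multiply: C = A×B/255, rounded to nearest integer
R: 216×201/255 = 43416/255 ≈ 170.259 → 170
G: 22×241/255 = 5302/255 ≈ 20.792 → 21
B: 184×188/255 = 34592/255 ≈ 135.655 → 136
= RGB(170, 21, 136)


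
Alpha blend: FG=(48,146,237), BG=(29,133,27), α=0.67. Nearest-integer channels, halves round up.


C = α×F + (1-α)×B, with 1-α = 0.33
R: 0.67×48 + 0.33×29 = 32.16 + 9.57 = 41.73 → 42
G: 0.67×146 + 0.33×133 = 97.82 + 43.89 = 141.71 → 142
B: 0.67×237 + 0.33×27 = 158.79 + 8.91 = 167.70 → 168
= RGB(42, 142, 168)


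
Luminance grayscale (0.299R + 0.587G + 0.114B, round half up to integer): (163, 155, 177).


Gray = 0.299×R + 0.587×G + 0.114×B
Gray = 0.299×163 + 0.587×155 + 0.114×177
Gray = 48.737 + 90.985 + 20.178
Gray = 159.900 → round half up → 160
Gray = 160


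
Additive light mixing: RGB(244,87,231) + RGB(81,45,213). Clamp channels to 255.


Additive: each channel = min(255, C₁+C₂)
R: 244+81 = 325 → 255
G: 87+45 = 132 → 132
B: 231+213 = 444 → 255
= RGB(255, 132, 255)


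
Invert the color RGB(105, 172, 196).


Invert: (255-R, 255-G, 255-B)
R: 255-105 = 150
G: 255-172 = 83
B: 255-196 = 59
= RGB(150, 83, 59)


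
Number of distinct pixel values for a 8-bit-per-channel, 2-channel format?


Total bits = 8 bits/channel × 2 channels = 16 bits
Distinct pixel values = 2^16
= 65,536 pixel values


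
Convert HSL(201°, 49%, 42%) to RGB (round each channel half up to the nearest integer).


H=201°, S=0.49, L=0.42
C = (1-|2L-1|)×S = (1-|-0.16|)×0.49 = 0.4116
H' = H/60 = 201/60 ≈ 3.3500; X = C×(1-|H' mod 2 - 1|) = 0.26754
m = L - C/2 = 0.42 - 0.2058 = 0.2142
Sector ⌊H'⌋ = 3 → (R',G',B') = (0.0, 0.26754, 0.4116)
RGB = ((R'+m)×255, (G'+m)×255, (B'+m)×255) = (54.621, 122.8437, 159.579)
Round half up → RGB(55, 123, 160)


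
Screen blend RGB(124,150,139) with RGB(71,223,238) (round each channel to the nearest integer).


Screen: C = 255 - (255-A)×(255-B)/255, rounded to nearest integer
R: 255 - (255-124)×(255-71)/255 = 255 - 24104/255 ≈ 255 - 94.525 = 160.475 → 160
G: 255 - (255-150)×(255-223)/255 = 255 - 3360/255 ≈ 255 - 13.176 = 241.824 → 242
B: 255 - (255-139)×(255-238)/255 = 255 - 1972/255 ≈ 255 - 7.733 = 247.267 → 247
= RGB(160, 242, 247)


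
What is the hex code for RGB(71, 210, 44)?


R = 71 → 47 (hex)
G = 210 → D2 (hex)
B = 44 → 2C (hex)
Hex = #47D22C


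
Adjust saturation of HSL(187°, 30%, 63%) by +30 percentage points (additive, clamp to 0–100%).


Original S = 30%
Adjustment = +30 percentage points
New S = 30 + (30) = 60
Clamp to [0, 100] → 60
= HSL(187°, 60%, 63%)


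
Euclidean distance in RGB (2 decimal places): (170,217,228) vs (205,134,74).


d = √[(R₁-R₂)² + (G₁-G₂)² + (B₁-B₂)²]
d = √[(170-205)² + (217-134)² + (228-74)²]
d = √[1225 + 6889 + 23716]
d = √31830
d ≈ 178.41


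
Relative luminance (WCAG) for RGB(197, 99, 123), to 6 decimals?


Linearize each channel (sRGB transfer function): c = v/255; c_lin = c/12.92 if c ≤ 0.04045, else ((c+0.055)/1.055)^2.4
  R: 197/255 ≈ 0.772549 > 0.04045 → ((0.772549+0.055)/1.055)^2.4 ≈ 0.558340
  G: 99/255 ≈ 0.388235 > 0.04045 → ((0.388235+0.055)/1.055)^2.4 ≈ 0.124772
  B: 123/255 ≈ 0.482353 > 0.04045 → ((0.482353+0.055)/1.055)^2.4 ≈ 0.198069
R_lin = 0.558340, G_lin = 0.124772, B_lin = 0.198069
L = 0.2126×R + 0.7152×G + 0.0722×B
L = 0.2126×0.558340 + 0.7152×0.124772 + 0.0722×0.198069
L ≈ 0.222241


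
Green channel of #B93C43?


Color: #B93C43
R = B9 = 185
G = 3C = 60
B = 43 = 67
Green = 60


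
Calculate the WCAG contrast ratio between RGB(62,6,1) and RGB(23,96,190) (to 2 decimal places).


Linearize each sRGB channel c=v/255: c/12.92 if c ≤ 0.04045 else ((c+0.055)/1.055)^2.4
L = 0.2126×R_lin + 0.7152×G_lin + 0.0722×B_lin
Color 1 (62,6,1):
  R=62: 62/255≈0.2431 > 0.04045 → ((0.2431+0.055)/1.055)^2.4 ≈ 0.04817
  G=6: 6/255≈0.0235 ≤ 0.04045 → 0.0235/12.92 ≈ 0.00182
  B=1: 1/255≈0.0039 ≤ 0.04045 → 0.0039/12.92 ≈ 0.00030
  L1 = 0.2126×0.04817 + 0.7152×0.00182 + 0.0722×0.00030 ≈ 0.01157
Color 2 (23,96,190):
  R=23: 23/255≈0.0902 > 0.04045 → ((0.0902+0.055)/1.055)^2.4 ≈ 0.00857
  G=96: 96/255≈0.3765 > 0.04045 → ((0.3765+0.055)/1.055)^2.4 ≈ 0.11697
  B=190: 190/255≈0.7451 > 0.04045 → ((0.7451+0.055)/1.055)^2.4 ≈ 0.51492
  L2 = 0.2126×0.00857 + 0.7152×0.11697 + 0.0722×0.51492 ≈ 0.12266
Lighter = 0.12266, Darker = 0.01157
Ratio = (L_lighter + 0.05) / (L_darker + 0.05)
Ratio = (0.12266 + 0.05) / (0.01157 + 0.05) = 0.17266 / 0.06157 ≈ 2.8044
Ratio ≈ 2.80:1


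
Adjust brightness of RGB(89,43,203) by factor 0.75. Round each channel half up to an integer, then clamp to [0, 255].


Multiply each channel by 0.75, round half up, clamp to [0, 255]
R: 89×0.75 = 66.75 → round → 67
G: 43×0.75 = 32.25 → round → 32
B: 203×0.75 = 152.25 → round → 152
= RGB(67, 32, 152)


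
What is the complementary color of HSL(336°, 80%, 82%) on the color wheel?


Complement = opposite side of color wheel = hue + 180°
H' = (336 + 180) mod 360 = 156°
S and L unchanged.
= HSL(156°, 80%, 82%)


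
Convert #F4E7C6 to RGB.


F4 → 244 (R)
E7 → 231 (G)
C6 → 198 (B)
= RGB(244, 231, 198)


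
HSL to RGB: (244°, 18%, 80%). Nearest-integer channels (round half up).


H=244°, S=0.18, L=0.80
C = (1-|2L-1|)×S = (1-|0.60|)×0.18 = 0.072
H' = H/60 = 244/60 ≈ 4.0667; X = C×(1-|H' mod 2 - 1|) = 0.0048
m = L - C/2 = 0.80 - 0.036 = 0.764
Sector ⌊H'⌋ = 4 → (R',G',B') = (0.0048, 0.0, 0.072)
RGB = ((R'+m)×255, (G'+m)×255, (B'+m)×255) = (196.044, 194.82, 213.18)
Round half up → RGB(196, 195, 213)


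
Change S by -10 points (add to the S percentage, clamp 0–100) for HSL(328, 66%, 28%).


Original S = 66%
Adjustment = -10 percentage points
New S = 66 + (-10) = 56
Clamp to [0, 100] → 56
= HSL(328°, 56%, 28%)


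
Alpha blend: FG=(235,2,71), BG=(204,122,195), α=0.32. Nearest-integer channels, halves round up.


C = α×F + (1-α)×B, with 1-α = 0.68
R: 0.32×235 + 0.68×204 = 75.20 + 138.72 = 213.92 → 214
G: 0.32×2 + 0.68×122 = 0.64 + 82.96 = 83.60 → 84
B: 0.32×71 + 0.68×195 = 22.72 + 132.60 = 155.32 → 155
= RGB(214, 84, 155)


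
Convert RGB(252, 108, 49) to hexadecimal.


R = 252 → FC (hex)
G = 108 → 6C (hex)
B = 49 → 31 (hex)
Hex = #FC6C31


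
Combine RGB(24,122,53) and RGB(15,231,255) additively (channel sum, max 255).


Additive: each channel = min(255, C₁+C₂)
R: 24+15 = 39 → 39
G: 122+231 = 353 → 255
B: 53+255 = 308 → 255
= RGB(39, 255, 255)


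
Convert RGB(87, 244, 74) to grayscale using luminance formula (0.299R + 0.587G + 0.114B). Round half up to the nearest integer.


Gray = 0.299×R + 0.587×G + 0.114×B
Gray = 0.299×87 + 0.587×244 + 0.114×74
Gray = 26.013 + 143.228 + 8.436
Gray = 177.677 → round half up → 178
Gray = 178


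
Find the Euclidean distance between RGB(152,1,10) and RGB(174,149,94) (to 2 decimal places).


d = √[(R₁-R₂)² + (G₁-G₂)² + (B₁-B₂)²]
d = √[(152-174)² + (1-149)² + (10-94)²]
d = √[484 + 21904 + 7056]
d = √29444
d ≈ 171.59


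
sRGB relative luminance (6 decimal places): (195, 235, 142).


Linearize each channel (sRGB transfer function): c = v/255; c_lin = c/12.92 if c ≤ 0.04045, else ((c+0.055)/1.055)^2.4
  R: 195/255 ≈ 0.764706 > 0.04045 → ((0.764706+0.055)/1.055)^2.4 ≈ 0.545724
  G: 235/255 ≈ 0.921569 > 0.04045 → ((0.921569+0.055)/1.055)^2.4 ≈ 0.830770
  B: 142/255 ≈ 0.556863 > 0.04045 → ((0.556863+0.055)/1.055)^2.4 ≈ 0.270498
R_lin = 0.545724, G_lin = 0.830770, B_lin = 0.270498
L = 0.2126×R + 0.7152×G + 0.0722×B
L = 0.2126×0.545724 + 0.7152×0.830770 + 0.0722×0.270498
L ≈ 0.729718


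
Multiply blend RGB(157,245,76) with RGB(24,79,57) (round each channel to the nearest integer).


Multiply: C = A×B/255, rounded to nearest integer
R: 157×24/255 = 3768/255 ≈ 14.776 → 15
G: 245×79/255 = 19355/255 ≈ 75.902 → 76
B: 76×57/255 = 4332/255 ≈ 16.988 → 17
= RGB(15, 76, 17)


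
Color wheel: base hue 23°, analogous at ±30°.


Base hue: 23°
Left analog: (23 - 30) mod 360 = 353°
Right analog: (23 + 30) mod 360 = 53°
Analogous hues = 353° and 53°


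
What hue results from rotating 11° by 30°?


New hue = (H + rotation) mod 360
New hue = (11 + 30) mod 360
= 41 mod 360
= 41°


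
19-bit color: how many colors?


Colors = 2^bits = 2^19
= 524,288 colors


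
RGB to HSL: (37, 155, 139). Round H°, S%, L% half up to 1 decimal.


Normalize: R'=37/255≈0.1451, G'=155/255≈0.6078, B'=139/255≈0.5451
Max=155/255, Min=37/255, Δ=Max-Min=118/255
L = (Max+Min)/2 = (155+37)/510 = 192/510 = 0.37647… → L = 37.6%
L ≤ 0.5 → S = Δ/(Max+Min) = 118/(155+37) = 118/192 = 0.61458… → S = 61.5%
(the 1/255 factors cancel in S and H, so raw channel differences can be used)
Max is G' → H = 60 × ((B-R)/Δ + 2) = 60 × ((139-37)/118 + 2)
  102/118 + 2 = 0.8644… + 2 = 2.8644…
  H = 60 × 2.8644… = 171.864…° → H = 171.9°
= HSL(171.9°, 61.5%, 37.6%)


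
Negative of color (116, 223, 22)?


Invert: (255-R, 255-G, 255-B)
R: 255-116 = 139
G: 255-223 = 32
B: 255-22 = 233
= RGB(139, 32, 233)


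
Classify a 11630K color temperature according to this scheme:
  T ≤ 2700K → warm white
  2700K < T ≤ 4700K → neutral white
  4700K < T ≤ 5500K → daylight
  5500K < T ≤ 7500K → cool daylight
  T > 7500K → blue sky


Temperature: 11630K
11630K > 7500K → blue sky
Classification: blue sky


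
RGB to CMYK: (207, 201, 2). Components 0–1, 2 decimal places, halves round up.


R'=207/255≈0.8118, G'=201/255≈0.7882, B'=2/255≈0.0078
K = 1 - max(R',G',B') = 1 - 207/255 = 48/255 = 0.18823… → 0.19
(1-R'-K)/(1-K) simplifies to (max-R)/max with max = 207:
C = (207-207)/207 = 0/207 = 0 → 0.00
M = (207-201)/207 = 6/207 = 0.02898… → 0.03
Y = (207-2)/207 = 205/207 = 0.99033… → 0.99
= CMYK(0.00, 0.03, 0.99, 0.19)


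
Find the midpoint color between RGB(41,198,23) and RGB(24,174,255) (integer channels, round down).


Midpoint: each channel = ⌊(C₁+C₂)/2⌋
R: ⌊(41+24)/2⌋ = 32
G: ⌊(198+174)/2⌋ = 186
B: ⌊(23+255)/2⌋ = 139
= RGB(32, 186, 139)


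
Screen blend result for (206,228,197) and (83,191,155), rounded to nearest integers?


Screen: C = 255 - (255-A)×(255-B)/255, rounded to nearest integer
R: 255 - (255-206)×(255-83)/255 = 255 - 8428/255 ≈ 255 - 33.051 = 221.949 → 222
G: 255 - (255-228)×(255-191)/255 = 255 - 1728/255 ≈ 255 - 6.776 = 248.224 → 248
B: 255 - (255-197)×(255-155)/255 = 255 - 5800/255 ≈ 255 - 22.745 = 232.255 → 232
= RGB(222, 248, 232)


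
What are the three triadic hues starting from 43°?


Triadic: equally spaced at 120° intervals
H1 = 43°
H2 = (43 + 120) mod 360 = 163°
H3 = (43 + 240) mod 360 = 283°
Triadic = 43°, 163°, 283°


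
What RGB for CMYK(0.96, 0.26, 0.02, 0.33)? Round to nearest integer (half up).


R = 255 × (1-C) × (1-K) = 255 × 0.04 × 0.67 = 6.834 → 7
G = 255 × (1-M) × (1-K) = 255 × 0.74 × 0.67 = 126.429 → 126
B = 255 × (1-Y) × (1-K) = 255 × 0.98 × 0.67 = 167.433 → 167
= RGB(7, 126, 167)


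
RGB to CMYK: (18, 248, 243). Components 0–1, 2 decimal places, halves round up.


R'=18/255≈0.0706, G'=248/255≈0.9725, B'=243/255≈0.9529
K = 1 - max(R',G',B') = 1 - 248/255 = 7/255 = 0.02745… → 0.03
(1-R'-K)/(1-K) simplifies to (max-R)/max with max = 248:
C = (248-18)/248 = 230/248 = 0.92741… → 0.93
M = (248-248)/248 = 0/248 = 0 → 0.00
Y = (248-243)/248 = 5/248 = 0.02016… → 0.02
= CMYK(0.93, 0.00, 0.02, 0.03)


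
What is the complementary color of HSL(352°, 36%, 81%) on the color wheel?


Complement = opposite side of color wheel = hue + 180°
H' = (352 + 180) mod 360 = 172°
S and L unchanged.
= HSL(172°, 36%, 81%)


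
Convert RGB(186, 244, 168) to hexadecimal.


R = 186 → BA (hex)
G = 244 → F4 (hex)
B = 168 → A8 (hex)
Hex = #BAF4A8


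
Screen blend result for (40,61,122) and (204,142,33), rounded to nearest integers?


Screen: C = 255 - (255-A)×(255-B)/255, rounded to nearest integer
R: 255 - (255-40)×(255-204)/255 = 255 - 10965/255 ≈ 255 - 43.000 = 212.000 → 212
G: 255 - (255-61)×(255-142)/255 = 255 - 21922/255 ≈ 255 - 85.969 = 169.031 → 169
B: 255 - (255-122)×(255-33)/255 = 255 - 29526/255 ≈ 255 - 115.788 = 139.212 → 139
= RGB(212, 169, 139)


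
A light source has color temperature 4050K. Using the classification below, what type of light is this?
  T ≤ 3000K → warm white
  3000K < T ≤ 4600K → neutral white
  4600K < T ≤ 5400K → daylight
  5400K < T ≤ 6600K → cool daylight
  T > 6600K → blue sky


Temperature: 4050K
3000K < 4050K ≤ 4600K → neutral white
Classification: neutral white


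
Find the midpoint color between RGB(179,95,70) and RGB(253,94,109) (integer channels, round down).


Midpoint: each channel = ⌊(C₁+C₂)/2⌋
R: ⌊(179+253)/2⌋ = 216
G: ⌊(95+94)/2⌋ = 94
B: ⌊(70+109)/2⌋ = 89
= RGB(216, 94, 89)


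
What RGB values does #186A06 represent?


18 → 24 (R)
6A → 106 (G)
06 → 6 (B)
= RGB(24, 106, 6)


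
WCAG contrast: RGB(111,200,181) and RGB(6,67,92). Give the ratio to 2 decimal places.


Linearize each sRGB channel c=v/255: c/12.92 if c ≤ 0.04045 else ((c+0.055)/1.055)^2.4
L = 0.2126×R_lin + 0.7152×G_lin + 0.0722×B_lin
Color 1 (111,200,181):
  R=111: 111/255≈0.4353 > 0.04045 → ((0.4353+0.055)/1.055)^2.4 ≈ 0.15896
  G=200: 200/255≈0.7843 > 0.04045 → ((0.7843+0.055)/1.055)^2.4 ≈ 0.57758
  B=181: 181/255≈0.7098 > 0.04045 → ((0.7098+0.055)/1.055)^2.4 ≈ 0.46208
  L1 = 0.2126×0.15896 + 0.7152×0.57758 + 0.0722×0.46208 ≈ 0.48024
Color 2 (6,67,92):
  R=6: 6/255≈0.0235 ≤ 0.04045 → 0.0235/12.92 ≈ 0.00182
  G=67: 67/255≈0.2627 > 0.04045 → ((0.2627+0.055)/1.055)^2.4 ≈ 0.05613
  B=92: 92/255≈0.3608 > 0.04045 → ((0.3608+0.055)/1.055)^2.4 ≈ 0.10702
  L2 = 0.2126×0.00182 + 0.7152×0.05613 + 0.0722×0.10702 ≈ 0.04826
Lighter = 0.48024, Darker = 0.04826
Ratio = (L_lighter + 0.05) / (L_darker + 0.05)
Ratio = (0.48024 + 0.05) / (0.04826 + 0.05) = 0.53024 / 0.09826 ≈ 5.3965
Ratio ≈ 5.40:1


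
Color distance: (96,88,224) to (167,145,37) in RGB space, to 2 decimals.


d = √[(R₁-R₂)² + (G₁-G₂)² + (B₁-B₂)²]
d = √[(96-167)² + (88-145)² + (224-37)²]
d = √[5041 + 3249 + 34969]
d = √43259
d ≈ 207.99


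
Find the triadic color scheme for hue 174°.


Triadic: equally spaced at 120° intervals
H1 = 174°
H2 = (174 + 120) mod 360 = 294°
H3 = (174 + 240) mod 360 = 54°
Triadic = 174°, 294°, 54°


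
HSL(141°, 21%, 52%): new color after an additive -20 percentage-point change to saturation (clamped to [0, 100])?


Original S = 21%
Adjustment = -20 percentage points
New S = 21 + (-20) = 1
Clamp to [0, 100] → 1
= HSL(141°, 1%, 52%)


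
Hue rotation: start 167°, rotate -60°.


New hue = (H + rotation) mod 360
New hue = (167 -60) mod 360
= 107 mod 360
= 107°


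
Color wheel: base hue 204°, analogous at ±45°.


Base hue: 204°
Left analog: (204 - 45) mod 360 = 159°
Right analog: (204 + 45) mod 360 = 249°
Analogous hues = 159° and 249°


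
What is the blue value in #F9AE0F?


Color: #F9AE0F
R = F9 = 249
G = AE = 174
B = 0F = 15
Blue = 15


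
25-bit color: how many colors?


Colors = 2^bits = 2^25
= 33,554,432 colors


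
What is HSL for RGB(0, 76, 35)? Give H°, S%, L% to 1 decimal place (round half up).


Normalize: R'=0/255≈0.0000, G'=76/255≈0.2980, B'=35/255≈0.1373
Max=76/255, Min=0/255, Δ=Max-Min=76/255
L = (Max+Min)/2 = (76+0)/510 = 76/510 = 0.14901… → L = 14.9%
L ≤ 0.5 → S = Δ/(Max+Min) = 76/(76+0) = 76/76 = 1 → S = 100.0%
(the 1/255 factors cancel in S and H, so raw channel differences can be used)
Max is G' → H = 60 × ((B-R)/Δ + 2) = 60 × ((35-0)/76 + 2)
  35/76 + 2 = 0.4605… + 2 = 2.4605…
  H = 60 × 2.4605… = 147.631…° → H = 147.6°
= HSL(147.6°, 100.0%, 14.9%)


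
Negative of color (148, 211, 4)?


Invert: (255-R, 255-G, 255-B)
R: 255-148 = 107
G: 255-211 = 44
B: 255-4 = 251
= RGB(107, 44, 251)


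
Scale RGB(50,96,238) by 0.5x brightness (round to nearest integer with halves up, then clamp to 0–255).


Multiply each channel by 0.5, round half up, clamp to [0, 255]
R: 50×0.5 = 25
G: 96×0.5 = 48
B: 238×0.5 = 119
= RGB(25, 48, 119)


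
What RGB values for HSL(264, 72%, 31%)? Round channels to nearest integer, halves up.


H=264°, S=0.72, L=0.31
C = (1-|2L-1|)×S = (1-|-0.38|)×0.72 = 0.4464
H' = H/60 = 264/60 ≈ 4.4000; X = C×(1-|H' mod 2 - 1|) = 0.17856
m = L - C/2 = 0.31 - 0.2232 = 0.0868
Sector ⌊H'⌋ = 4 → (R',G',B') = (0.17856, 0.0, 0.4464)
RGB = ((R'+m)×255, (G'+m)×255, (B'+m)×255) = (67.6668, 22.134, 135.966)
Round half up → RGB(68, 22, 136)


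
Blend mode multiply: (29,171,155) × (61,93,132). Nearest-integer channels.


Multiply: C = A×B/255, rounded to nearest integer
R: 29×61/255 = 1769/255 ≈ 6.937 → 7
G: 171×93/255 = 15903/255 ≈ 62.365 → 62
B: 155×132/255 = 20460/255 ≈ 80.235 → 80
= RGB(7, 62, 80)


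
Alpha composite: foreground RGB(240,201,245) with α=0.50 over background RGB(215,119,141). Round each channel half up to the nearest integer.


C = α×F + (1-α)×B, with 1-α = 0.50
R: 0.50×240 + 0.50×215 = 120.00 + 107.50 = 227.50 → 228
G: 0.50×201 + 0.50×119 = 100.50 + 59.50 = 160.00 → 160
B: 0.50×245 + 0.50×141 = 122.50 + 70.50 = 193.00 → 193
= RGB(228, 160, 193)


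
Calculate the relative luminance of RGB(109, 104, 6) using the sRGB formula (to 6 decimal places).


Linearize each channel (sRGB transfer function): c = v/255; c_lin = c/12.92 if c ≤ 0.04045, else ((c+0.055)/1.055)^2.4
  R: 109/255 ≈ 0.427451 > 0.04045 → ((0.427451+0.055)/1.055)^2.4 ≈ 0.152926
  G: 104/255 ≈ 0.407843 > 0.04045 → ((0.407843+0.055)/1.055)^2.4 ≈ 0.138432
  B: 6/255 ≈ 0.023529 ≤ 0.04045 → 0.023529/12.92 ≈ 0.001821
R_lin = 0.152926, G_lin = 0.138432, B_lin = 0.001821
L = 0.2126×R + 0.7152×G + 0.0722×B
L = 0.2126×0.152926 + 0.7152×0.138432 + 0.0722×0.001821
L ≈ 0.131650


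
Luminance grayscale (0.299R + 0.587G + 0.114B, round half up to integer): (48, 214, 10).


Gray = 0.299×R + 0.587×G + 0.114×B
Gray = 0.299×48 + 0.587×214 + 0.114×10
Gray = 14.352 + 125.618 + 1.140
Gray = 141.110 → round half up → 141
Gray = 141


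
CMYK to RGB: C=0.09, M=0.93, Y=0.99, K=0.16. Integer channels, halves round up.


R = 255 × (1-C) × (1-K) = 255 × 0.91 × 0.84 = 194.922 → 195
G = 255 × (1-M) × (1-K) = 255 × 0.07 × 0.84 = 14.994 → 15
B = 255 × (1-Y) × (1-K) = 255 × 0.01 × 0.84 = 2.142 → 2
= RGB(195, 15, 2)


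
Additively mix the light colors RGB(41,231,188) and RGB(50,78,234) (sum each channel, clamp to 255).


Additive: each channel = min(255, C₁+C₂)
R: 41+50 = 91 → 91
G: 231+78 = 309 → 255
B: 188+234 = 422 → 255
= RGB(91, 255, 255)


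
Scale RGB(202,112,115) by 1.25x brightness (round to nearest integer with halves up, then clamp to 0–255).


Multiply each channel by 1.25, round half up, clamp to [0, 255]
R: 202×1.25 = 252.5 → round → 253
G: 112×1.25 = 140
B: 115×1.25 = 143.75 → round → 144
= RGB(253, 140, 144)


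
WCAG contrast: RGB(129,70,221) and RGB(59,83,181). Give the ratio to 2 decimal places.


Linearize each sRGB channel c=v/255: c/12.92 if c ≤ 0.04045 else ((c+0.055)/1.055)^2.4
L = 0.2126×R_lin + 0.7152×G_lin + 0.0722×B_lin
Color 1 (129,70,221):
  R=129: 129/255≈0.5059 > 0.04045 → ((0.5059+0.055)/1.055)^2.4 ≈ 0.21953
  G=70: 70/255≈0.2745 > 0.04045 → ((0.2745+0.055)/1.055)^2.4 ≈ 0.06125
  B=221: 221/255≈0.8667 > 0.04045 → ((0.8667+0.055)/1.055)^2.4 ≈ 0.72306
  L1 = 0.2126×0.21953 + 0.7152×0.06125 + 0.0722×0.72306 ≈ 0.14268
Color 2 (59,83,181):
  R=59: 59/255≈0.2314 > 0.04045 → ((0.2314+0.055)/1.055)^2.4 ≈ 0.04374
  G=83: 83/255≈0.3255 > 0.04045 → ((0.3255+0.055)/1.055)^2.4 ≈ 0.08650
  B=181: 181/255≈0.7098 > 0.04045 → ((0.7098+0.055)/1.055)^2.4 ≈ 0.46208
  L2 = 0.2126×0.04374 + 0.7152×0.08650 + 0.0722×0.46208 ≈ 0.10453
Lighter = 0.14268, Darker = 0.10453
Ratio = (L_lighter + 0.05) / (L_darker + 0.05)
Ratio = (0.14268 + 0.05) / (0.10453 + 0.05) = 0.19268 / 0.15453 ≈ 1.2469
Ratio ≈ 1.25:1
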